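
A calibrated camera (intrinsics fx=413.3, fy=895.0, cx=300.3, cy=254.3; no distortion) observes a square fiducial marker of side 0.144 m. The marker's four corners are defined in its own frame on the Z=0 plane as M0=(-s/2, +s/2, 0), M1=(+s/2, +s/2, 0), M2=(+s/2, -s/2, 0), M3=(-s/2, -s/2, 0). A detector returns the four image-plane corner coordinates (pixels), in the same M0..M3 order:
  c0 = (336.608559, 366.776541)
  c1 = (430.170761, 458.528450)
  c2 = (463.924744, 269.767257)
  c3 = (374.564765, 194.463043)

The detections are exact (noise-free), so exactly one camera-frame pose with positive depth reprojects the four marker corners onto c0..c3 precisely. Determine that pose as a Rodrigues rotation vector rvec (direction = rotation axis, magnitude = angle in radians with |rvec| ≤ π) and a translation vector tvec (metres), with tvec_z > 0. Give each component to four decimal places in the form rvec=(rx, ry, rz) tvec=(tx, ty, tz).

rvec=(-0.3586, 0.1889, 0.4393) tvec=(0.1503, 0.0441, 0.6194)

Intrinsics K: fx=413.3, fy=895.0, cx=300.3, cy=254.3
Marker side s = 0.144 m; corners in marker frame (Z=0):
  M0 = (-0.0720, +0.0720, 0)
  M1 = (+0.0720, +0.0720, 0)
  M2 = (+0.0720, -0.0720, 0)
  M3 = (-0.0720, -0.0720, 0)
Detected image corners:
  c0 = (336.608559, 366.776541) px
  c1 = (430.170761, 458.528450) px
  c2 = (463.924744, 269.767257) px
  c3 = (374.564765, 194.463043) px
Planar DLT: solve 8×8 A·h = b for H (H[2,2]=1):
  H  [+469.87004 -442.06654 +400.58494]
  H  [+445.71837 +1097.29165 +318.02937]
  H  [-0.41058 -0.48002 +1.00000]
B = K⁻¹H; ‖b₁‖=1.614367, ‖b₂‖=1.614367; λ = 2/(‖b₁‖+‖b₂‖) = 0.619438, sign → tz>0 ⇒ λ=+0.619438
r₁ = λ·B[:,0] = (+0.88901,+0.38075,-0.25433); r₂ = λ·B[:,1] = (-0.44650,+0.84393,-0.29734)
r₃ = r₁×r₂ = (+0.10142,+0.37790,+0.92027); SVD([r₁ r₂ r₃]) → R = UVᵀ:
  R  [+0.88901 -0.44650 +0.10142]
  R  [+0.38075 +0.84393 +0.37790]
  R  [-0.25433 -0.29734 +0.92027]
t = (+0.15030, +0.04411, +0.61944) m
tr R = 2.653220; θ = arccos((tr R − 1)/2) = 0.597739 rad = 34.248°
axis k = ((R−Rᵀ)₃₂, (R−Rᵀ)₁₃, (R−Rᵀ)₂₁) / (2 sinθ) = (-0.599926, +0.316067, +0.734977)
rvec = θ·k = (-0.358599, +0.188926, +0.439324)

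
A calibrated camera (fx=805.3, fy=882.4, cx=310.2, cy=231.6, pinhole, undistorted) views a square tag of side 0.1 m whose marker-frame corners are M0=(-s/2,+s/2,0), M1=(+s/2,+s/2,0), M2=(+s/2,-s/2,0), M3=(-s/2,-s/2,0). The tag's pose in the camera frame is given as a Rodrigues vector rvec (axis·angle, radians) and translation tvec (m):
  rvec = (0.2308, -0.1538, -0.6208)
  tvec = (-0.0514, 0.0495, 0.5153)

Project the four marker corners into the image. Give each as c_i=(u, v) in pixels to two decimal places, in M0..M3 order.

c0=(212.40, 430.93) c1=(335.35, 330.12) c2=(247.99, 197.58) c3=(117.36, 301.69)

Intrinsics K: fx=805.3, fy=882.4, cx=310.2, cy=231.6
Marker side s = 0.1 m; corners in marker frame (Z=0):
  M0 = (-0.0500, +0.0500, 0)
  M1 = (+0.0500, +0.0500, 0)
  M2 = (+0.0500, -0.0500, 0)
  M3 = (-0.0500, -0.0500, 0)
rvec = (0.2308, -0.1538, -0.6208), |rvec| = θ = 0.67994 rad = 38.958°
Rodrigues: sinθ=0.62874, 1−cosθ=0.22239; R = I + sinθ·[k]× + (1−cosθ)·[k]×²:
    [+0.80324 +0.55698 -0.21114]
    [-0.59113 +0.78899 -0.16749]
    [+0.07330 +0.25935 +0.96300]
t = (-0.0514, 0.0495, 0.5153) m
M0: Pc = R·M0+t = (-0.06371, +0.11851, +0.52460); u = 805.3·(-0.06371)/0.52460 + 310.2 = 212.3970, v = 882.4·(+0.11851)/0.52460 + 231.6 = 430.9316
M1: Pc = R·M1+t = (+0.01661, +0.05939, +0.53193); u = 805.3·(+0.01661)/0.53193 + 310.2 = 335.3476, v = 882.4·(+0.05939)/0.53193 + 231.6 = 330.1241
M2: Pc = R·M2+t = (-0.03909, -0.01951, +0.50600); u = 805.3·(-0.03909)/0.50600 + 310.2 = 247.9919, v = 882.4·(-0.01951)/0.50600 + 231.6 = 197.5834
M3: Pc = R·M3+t = (-0.11941, +0.03961, +0.49867); u = 805.3·(-0.11941)/0.49867 + 310.2 = 117.3628, v = 882.4·(+0.03961)/0.49867 + 231.6 = 301.6856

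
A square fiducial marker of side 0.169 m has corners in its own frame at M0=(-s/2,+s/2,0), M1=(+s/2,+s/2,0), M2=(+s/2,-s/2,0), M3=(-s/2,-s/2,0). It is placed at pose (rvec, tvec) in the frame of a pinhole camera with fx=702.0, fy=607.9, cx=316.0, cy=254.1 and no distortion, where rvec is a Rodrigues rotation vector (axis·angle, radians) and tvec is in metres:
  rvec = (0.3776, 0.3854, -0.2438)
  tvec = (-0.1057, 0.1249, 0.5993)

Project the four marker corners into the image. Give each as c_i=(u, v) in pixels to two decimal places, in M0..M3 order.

Intrinsics K: fx=702.0, fy=607.9, cx=316.0, cy=254.1
Marker side s = 0.169 m; corners in marker frame (Z=0):
  M0 = (-0.0845, +0.0845, 0)
  M1 = (+0.0845, +0.0845, 0)
  M2 = (+0.0845, -0.0845, 0)
  M3 = (-0.0845, -0.0845, 0)
rvec = (0.3776, 0.3854, -0.2438), |rvec| = θ = 0.59208 rad = 33.923°
Rodrigues: sinθ=0.55808, 1−cosθ=0.17022; R = I + sinθ·[k]× + (1−cosθ)·[k]×²:
    [+0.89902 +0.30047 +0.31857]
    [-0.15914 +0.90191 -0.40155]
    [-0.40797 +0.31030 +0.85865]
t = (-0.1057, 0.1249, 0.5993) m
M0: Pc = R·M0+t = (-0.15628, +0.21456, +0.65999); u = 702.0·(-0.15628)/0.65999 + 316.0 = 149.7760, v = 607.9·(+0.21456)/0.65999 + 254.1 = 451.7232
M1: Pc = R·M1+t = (-0.00434, +0.18766, +0.59105); u = 702.0·(-0.00434)/0.59105 + 316.0 = 310.8409, v = 607.9·(+0.18766)/0.59105 + 254.1 = 447.1149
M2: Pc = R·M2+t = (-0.05512, +0.03524, +0.53861); u = 702.0·(-0.05512)/0.53861 + 316.0 = 244.1553, v = 607.9·(+0.03524)/0.53861 + 254.1 = 293.8755
M3: Pc = R·M3+t = (-0.20706, +0.06214, +0.60755); u = 702.0·(-0.20706)/0.60755 + 316.0 = 76.7561, v = 607.9·(+0.06214)/0.60755 + 254.1 = 316.2717

c0=(149.78, 451.72) c1=(310.84, 447.11) c2=(244.16, 293.88) c3=(76.76, 316.27)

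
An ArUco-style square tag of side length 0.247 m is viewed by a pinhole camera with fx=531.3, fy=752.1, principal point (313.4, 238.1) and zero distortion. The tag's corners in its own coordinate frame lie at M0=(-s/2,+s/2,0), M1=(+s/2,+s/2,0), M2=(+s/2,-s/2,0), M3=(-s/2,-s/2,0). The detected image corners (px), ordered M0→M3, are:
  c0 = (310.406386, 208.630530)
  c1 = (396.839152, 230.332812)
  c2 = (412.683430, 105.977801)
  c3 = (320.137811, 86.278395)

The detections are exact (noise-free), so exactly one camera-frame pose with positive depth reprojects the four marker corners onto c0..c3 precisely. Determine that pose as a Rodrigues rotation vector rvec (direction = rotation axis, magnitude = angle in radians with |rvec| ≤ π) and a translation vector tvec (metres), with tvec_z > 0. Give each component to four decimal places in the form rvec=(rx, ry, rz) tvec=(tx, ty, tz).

Intrinsics K: fx=531.3, fy=752.1, cx=313.4, cy=238.1
Marker side s = 0.247 m; corners in marker frame (Z=0):
  M0 = (-0.1235, +0.1235, 0)
  M1 = (+0.1235, +0.1235, 0)
  M2 = (+0.1235, -0.1235, 0)
  M3 = (-0.1235, -0.1235, 0)
Detected image corners:
  c0 = (310.406386, 208.630530) px
  c1 = (396.839152, 230.332812) px
  c2 = (412.683430, 105.977801) px
  c3 = (320.137811, 86.278395) px
Planar DLT: solve 8×8 A·h = b for H (H[2,2]=1):
  H  [+322.47666 +42.32359 +359.20547]
  H  [+66.65692 +540.52387 +159.65220]
  H  [-0.10952 +0.26090 +1.00000]
B = K⁻¹H; ‖b₁‖=0.691514, ‖b₂‖=0.691514; λ = 2/(‖b₁‖+‖b₂‖) = 1.446103, sign → tz>0 ⇒ λ=+1.446103
r₁ = λ·B[:,0] = (+0.97115,+0.17830,-0.15838); r₂ = λ·B[:,1] = (-0.10736,+0.91985,+0.37729)
r₃ = r₁×r₂ = (+0.21296,-0.34940,+0.91245); SVD([r₁ r₂ r₃]) → R = UVᵀ:
  R  [+0.97115 -0.10736 +0.21296]
  R  [+0.17830 +0.91985 -0.34940]
  R  [-0.15838 +0.37729 +0.91245]
t = (+0.12467, -0.15084, +1.44610) m
tr R = 2.803449; θ = arccos((tr R − 1)/2) = 0.447054 rad = 25.614°
axis k = ((R−Rᵀ)₃₂, (R−Rᵀ)₁₃, (R−Rᵀ)₂₁) / (2 sinθ) = (+0.840473, +0.429475, +0.330388)
rvec = θ·k = (+0.375737, +0.191998, +0.147701)

rvec=(0.3757, 0.1920, 0.1477) tvec=(0.1247, -0.1508, 1.4461)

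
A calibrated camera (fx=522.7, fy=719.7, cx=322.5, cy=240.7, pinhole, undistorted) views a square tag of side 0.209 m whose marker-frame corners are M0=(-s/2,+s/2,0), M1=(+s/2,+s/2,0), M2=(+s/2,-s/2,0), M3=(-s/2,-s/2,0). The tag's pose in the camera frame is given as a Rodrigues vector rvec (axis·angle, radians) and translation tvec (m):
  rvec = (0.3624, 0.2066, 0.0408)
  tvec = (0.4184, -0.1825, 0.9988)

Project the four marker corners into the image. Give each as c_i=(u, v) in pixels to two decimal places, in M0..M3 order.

Intrinsics K: fx=522.7, fy=719.7, cx=322.5, cy=240.7
Marker side s = 0.209 m; corners in marker frame (Z=0):
  M0 = (-0.1045, +0.1045, 0)
  M1 = (+0.1045, +0.1045, 0)
  M2 = (+0.1045, -0.1045, 0)
  M3 = (-0.1045, -0.1045, 0)
rvec = (0.3624, 0.2066, 0.0408), |rvec| = θ = 0.41914 rad = 24.015°
Rodrigues: sinθ=0.40698, 1−cosθ=0.08656; R = I + sinθ·[k]× + (1−cosθ)·[k]×²:
    [+0.97815 -0.00272 +0.20789]
    [+0.07651 +0.93447 -0.34773]
    [-0.19332 +0.35603 +0.91426]
t = (0.4184, -0.1825, 0.9988) m
M0: Pc = R·M0+t = (+0.31590, -0.09284, +1.05621); u = 522.7·(+0.31590)/1.05621 + 322.5 = 478.8332, v = 719.7·(-0.09284)/1.05621 + 240.7 = 177.4368
M1: Pc = R·M1+t = (+0.52033, -0.07685, +1.01580); u = 522.7·(+0.52033)/1.01580 + 322.5 = 590.2460, v = 719.7·(-0.07685)/1.01580 + 240.7 = 186.2494
M2: Pc = R·M2+t = (+0.52090, -0.27216, +0.94139); u = 522.7·(+0.52090)/0.94139 + 322.5 = 611.7259, v = 719.7·(-0.27216)/0.94139 + 240.7 = 32.6344
M3: Pc = R·M3+t = (+0.31647, -0.28815, +0.98180); u = 522.7·(+0.31647)/0.98180 + 322.5 = 490.9850, v = 719.7·(-0.28815)/0.98180 + 240.7 = 29.4755

c0=(478.83, 177.44) c1=(590.25, 186.25) c2=(611.73, 32.63) c3=(490.99, 29.48)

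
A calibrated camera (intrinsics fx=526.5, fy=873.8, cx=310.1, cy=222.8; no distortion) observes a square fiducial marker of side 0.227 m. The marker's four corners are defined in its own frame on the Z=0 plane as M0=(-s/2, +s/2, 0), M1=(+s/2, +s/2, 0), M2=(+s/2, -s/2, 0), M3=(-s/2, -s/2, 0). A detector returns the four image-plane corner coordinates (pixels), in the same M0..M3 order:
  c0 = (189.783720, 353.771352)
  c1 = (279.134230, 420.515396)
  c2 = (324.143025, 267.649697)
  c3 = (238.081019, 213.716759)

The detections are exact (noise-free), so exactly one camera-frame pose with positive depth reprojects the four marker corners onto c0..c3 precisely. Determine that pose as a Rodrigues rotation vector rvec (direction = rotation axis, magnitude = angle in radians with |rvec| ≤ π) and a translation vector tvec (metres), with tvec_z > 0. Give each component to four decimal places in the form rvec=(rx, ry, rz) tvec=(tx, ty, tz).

Intrinsics K: fx=526.5, fy=873.8, cx=310.1, cy=222.8
Marker side s = 0.227 m; corners in marker frame (Z=0):
  M0 = (-0.1135, +0.1135, 0)
  M1 = (+0.1135, +0.1135, 0)
  M2 = (+0.1135, -0.1135, 0)
  M3 = (-0.1135, -0.1135, 0)
Detected image corners:
  c0 = (189.783720, 353.771352) px
  c1 = (279.134230, 420.515396) px
  c2 = (324.143025, 267.649697) px
  c3 = (238.081019, 213.716759) px
Planar DLT: solve 8×8 A·h = b for H (H[2,2]=1):
  H  [+319.03126 -284.00041 +257.29394]
  H  [+183.13800 +549.05792 +310.49863]
  H  [-0.26026 -0.30361 +1.00000]
B = K⁻¹H; ‖b₁‖=0.848715, ‖b₂‖=0.848715; λ = 2/(‖b₁‖+‖b₂‖) = 1.178252, sign → tz>0 ⇒ λ=+1.178252
r₁ = λ·B[:,0] = (+0.89457,+0.32514,-0.30665); r₂ = λ·B[:,1] = (-0.42487,+0.83158,-0.35773)
r₃ = r₁×r₂ = (+0.13869,+0.45030,+0.88204); SVD([r₁ r₂ r₃]) → R = UVᵀ:
  R  [+0.89457 -0.42487 +0.13869]
  R  [+0.32514 +0.83158 +0.45030]
  R  [-0.30665 -0.35773 +0.88204]
t = (-0.11817, +0.11825, +1.17825) m
tr R = 2.608186; θ = arccos((tr R − 1)/2) = 0.636648 rad = 36.477°
axis k = ((R−Rᵀ)₃₂, (R−Rᵀ)₁₃, (R−Rᵀ)₂₁) / (2 sinθ) = (-0.679582, +0.374546, +0.630780)
rvec = θ·k = (-0.432655, +0.238454, +0.401585)

rvec=(-0.4327, 0.2385, 0.4016) tvec=(-0.1182, 0.1183, 1.1783)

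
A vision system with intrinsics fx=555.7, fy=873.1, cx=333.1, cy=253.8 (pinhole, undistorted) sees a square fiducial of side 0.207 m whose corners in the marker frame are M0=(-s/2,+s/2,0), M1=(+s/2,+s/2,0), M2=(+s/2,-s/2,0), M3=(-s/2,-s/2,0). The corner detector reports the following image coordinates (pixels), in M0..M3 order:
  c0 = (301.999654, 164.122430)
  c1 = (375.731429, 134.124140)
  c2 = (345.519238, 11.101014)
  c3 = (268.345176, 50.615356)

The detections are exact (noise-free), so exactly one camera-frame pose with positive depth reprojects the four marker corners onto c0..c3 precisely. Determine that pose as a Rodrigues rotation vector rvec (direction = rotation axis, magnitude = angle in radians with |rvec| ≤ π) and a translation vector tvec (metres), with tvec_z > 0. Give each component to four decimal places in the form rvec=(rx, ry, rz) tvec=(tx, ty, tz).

Intrinsics K: fx=555.7, fy=873.1, cx=333.1, cy=253.8
Marker side s = 0.207 m; corners in marker frame (Z=0):
  M0 = (-0.1035, +0.1035, 0)
  M1 = (+0.1035, +0.1035, 0)
  M2 = (+0.1035, -0.1035, 0)
  M3 = (-0.1035, -0.1035, 0)
Detected image corners:
  c0 = (301.999654, 164.122430) px
  c1 = (375.731429, 134.124140) px
  c2 = (345.519238, 11.101014) px
  c3 = (268.345176, 50.615356) px
Planar DLT: solve 8×8 A·h = b for H (H[2,2]=1):
  H  [+271.18231 +265.05270 +322.33961]
  H  [-193.01761 +601.44995 +92.60406]
  H  [-0.28811 +0.34233 +1.00000]
B = K⁻¹H; ‖b₁‖=0.733750, ‖b₂‖=0.733750; λ = 2/(‖b₁‖+‖b₂‖) = 1.362862, sign → tz>0 ⇒ λ=+1.362862
r₁ = λ·B[:,0] = (+0.90044,-0.18715,-0.39265); r₂ = λ·B[:,1] = (+0.37039,+0.80321,+0.46655)
r₃ = r₁×r₂ = (+0.22807,-0.56553,+0.79256); SVD([r₁ r₂ r₃]) → R = UVᵀ:
  R  [+0.90044 +0.37039 +0.22807]
  R  [-0.18715 +0.80321 -0.56553]
  R  [-0.39265 +0.46655 +0.79256]
t = (-0.02639, -0.25162, +1.36286) m
tr R = 2.496220; θ = arccos((tr R − 1)/2) = 0.725587 rad = 41.573°
axis k = ((R−Rᵀ)₃₂, (R−Rᵀ)₁₃, (R−Rᵀ)₂₁) / (2 sinθ) = (+0.777665, +0.467710, -0.420101)
rvec = θ·k = (+0.564264, +0.339364, -0.304820)

rvec=(0.5643, 0.3394, -0.3048) tvec=(-0.0264, -0.2516, 1.3629)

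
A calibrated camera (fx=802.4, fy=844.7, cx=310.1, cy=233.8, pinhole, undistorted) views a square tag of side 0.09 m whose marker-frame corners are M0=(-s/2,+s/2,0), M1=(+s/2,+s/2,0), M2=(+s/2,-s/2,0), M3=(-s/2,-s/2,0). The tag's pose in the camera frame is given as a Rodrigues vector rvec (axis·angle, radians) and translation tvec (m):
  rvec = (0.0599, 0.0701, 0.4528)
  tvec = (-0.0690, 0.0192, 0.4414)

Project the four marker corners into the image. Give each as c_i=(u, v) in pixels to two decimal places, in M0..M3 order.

c0=(78.74, 309.06) c1=(222.64, 385.34) c2=(293.39, 231.01) c3=(146.55, 155.30)

Intrinsics K: fx=802.4, fy=844.7, cx=310.1, cy=233.8
Marker side s = 0.09 m; corners in marker frame (Z=0):
  M0 = (-0.0450, +0.0450, 0)
  M1 = (+0.0450, +0.0450, 0)
  M2 = (+0.0450, -0.0450, 0)
  M3 = (-0.0450, -0.0450, 0)
rvec = (0.0599, 0.0701, 0.4528), |rvec| = θ = 0.46209 rad = 26.476°
Rodrigues: sinθ=0.44582, 1−cosθ=0.10488; R = I + sinθ·[k]× + (1−cosθ)·[k]×²:
    [+0.89688 -0.43479 +0.08095]
    [+0.43892 +0.89753 -0.04220]
    [-0.05431 +0.07338 +0.99582]
t = (-0.0690, 0.0192, 0.4414) m
M0: Pc = R·M0+t = (-0.12893, +0.03984, +0.44715); u = 802.4·(-0.12893)/0.44715 + 310.1 = 78.7442, v = 844.7·(+0.03984)/0.44715 + 233.8 = 309.0571
M1: Pc = R·M1+t = (-0.04821, +0.07934, +0.44226); u = 802.4·(-0.04821)/0.44226 + 310.1 = 222.6387, v = 844.7·(+0.07934)/0.44226 + 233.8 = 385.3379
M2: Pc = R·M2+t = (-0.00907, -0.00144, +0.43565); u = 802.4·(-0.00907)/0.43565 + 310.1 = 293.3863, v = 844.7·(-0.00144)/0.43565 + 233.8 = 231.0124
M3: Pc = R·M3+t = (-0.08979, -0.04094, +0.44054); u = 802.4·(-0.08979)/0.44054 + 310.1 = 146.5498, v = 844.7·(-0.04094)/0.44054 + 233.8 = 155.3003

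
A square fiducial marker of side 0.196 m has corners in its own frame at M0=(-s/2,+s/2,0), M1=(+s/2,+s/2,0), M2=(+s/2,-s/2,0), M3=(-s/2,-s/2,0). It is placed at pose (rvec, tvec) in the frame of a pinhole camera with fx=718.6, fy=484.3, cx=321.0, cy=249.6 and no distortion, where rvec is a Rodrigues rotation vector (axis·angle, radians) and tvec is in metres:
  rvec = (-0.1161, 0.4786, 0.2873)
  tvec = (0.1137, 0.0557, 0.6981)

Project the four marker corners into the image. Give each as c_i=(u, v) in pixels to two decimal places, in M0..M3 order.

c0=(322.22, 331.50) c1=(506.82, 379.01) c2=(568.60, 239.48) c3=(378.49, 209.65)

Intrinsics K: fx=718.6, fy=484.3, cx=321.0, cy=249.6
Marker side s = 0.196 m; corners in marker frame (Z=0):
  M0 = (-0.0980, +0.0980, 0)
  M1 = (+0.0980, +0.0980, 0)
  M2 = (+0.0980, -0.0980, 0)
  M3 = (-0.0980, -0.0980, 0)
rvec = (-0.1161, 0.4786, 0.2873), |rvec| = θ = 0.57016 rad = 32.668°
Rodrigues: sinθ=0.53976, 1−cosθ=0.15818; R = I + sinθ·[k]× + (1−cosθ)·[k]×²:
    [+0.84838 -0.29902 +0.43686]
    [+0.24495 +0.95328 +0.17682]
    [-0.46932 -0.04300 +0.88198]
t = (0.1137, 0.0557, 0.6981) m
M0: Pc = R·M0+t = (+0.00125, +0.12512, +0.73988); u = 718.6·(+0.00125)/0.73988 + 321.0 = 322.2188, v = 484.3·(+0.12512)/0.73988 + 249.6 = 331.4969
M1: Pc = R·M1+t = (+0.16754, +0.17313, +0.64789); u = 718.6·(+0.16754)/0.64789 + 321.0 = 506.8205, v = 484.3·(+0.17313)/0.64789 + 249.6 = 379.0117
M2: Pc = R·M2+t = (+0.22615, -0.01372, +0.65632); u = 718.6·(+0.22615)/0.65632 + 321.0 = 568.6042, v = 484.3·(-0.01372)/0.65632 + 249.6 = 239.4787
M3: Pc = R·M3+t = (+0.05986, -0.06173, +0.74831); u = 718.6·(+0.05986)/0.74831 + 321.0 = 378.4869, v = 484.3·(-0.06173)/0.74831 + 249.6 = 209.6514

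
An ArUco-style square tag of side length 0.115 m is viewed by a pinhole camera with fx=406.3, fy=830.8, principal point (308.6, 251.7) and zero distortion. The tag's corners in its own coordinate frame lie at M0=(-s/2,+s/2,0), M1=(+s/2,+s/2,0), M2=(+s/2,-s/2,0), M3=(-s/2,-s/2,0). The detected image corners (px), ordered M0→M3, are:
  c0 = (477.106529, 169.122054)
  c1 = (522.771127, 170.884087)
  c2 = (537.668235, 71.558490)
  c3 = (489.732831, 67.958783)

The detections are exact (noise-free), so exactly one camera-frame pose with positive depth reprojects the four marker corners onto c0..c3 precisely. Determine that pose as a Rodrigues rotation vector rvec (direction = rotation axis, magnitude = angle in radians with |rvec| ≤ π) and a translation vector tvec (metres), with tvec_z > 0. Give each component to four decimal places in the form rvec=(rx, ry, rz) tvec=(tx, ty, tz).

rvec=(0.4481, -0.1329, 0.0346) tvec=(0.4506, -0.1450, 0.9236)

Intrinsics K: fx=406.3, fy=830.8, cx=308.6, cy=251.7
Marker side s = 0.115 m; corners in marker frame (Z=0):
  M0 = (-0.0575, +0.0575, 0)
  M1 = (+0.0575, +0.0575, 0)
  M2 = (+0.0575, -0.0575, 0)
  M3 = (-0.0575, -0.0575, 0)
Detected image corners:
  c0 = (477.106529, 169.122054) px
  c1 = (522.771127, 170.884087) px
  c2 = (537.668235, 71.558490) px
  c3 = (489.732831, 67.958783) px
Planar DLT: solve 8×8 A·h = b for H (H[2,2]=1):
  H  [+481.17906 +115.99303 +506.83339]
  H  [+40.71694 +927.38491 +121.23274]
  H  [+0.14697 +0.46514 +1.00000]
B = K⁻¹H; ‖b₁‖=1.082698, ‖b₂‖=1.082698; λ = 2/(‖b₁‖+‖b₂‖) = 0.923619, sign → tz>0 ⇒ λ=+0.923619
r₁ = λ·B[:,0] = (+0.99074,+0.00414,+0.13574); r₂ = λ·B[:,1] = (-0.06263,+0.90084,+0.42961)
r₃ = r₁×r₂ = (-0.12050,-0.43414,+0.89275); SVD([r₁ r₂ r₃]) → R = UVᵀ:
  R  [+0.99074 -0.06263 -0.12050]
  R  [+0.00414 +0.90084 -0.43414]
  R  [+0.13574 +0.42961 +0.89275]
t = (+0.45063, -0.14504, +0.92362) m
tr R = 2.784325; θ = arccos((tr R − 1)/2) = 0.468686 rad = 26.854°
axis k = ((R−Rᵀ)₃₂, (R−Rᵀ)₁₃, (R−Rᵀ)₂₁) / (2 sinθ) = (+0.956079, -0.283637, +0.073906)
rvec = θ·k = (+0.448101, -0.132937, +0.034639)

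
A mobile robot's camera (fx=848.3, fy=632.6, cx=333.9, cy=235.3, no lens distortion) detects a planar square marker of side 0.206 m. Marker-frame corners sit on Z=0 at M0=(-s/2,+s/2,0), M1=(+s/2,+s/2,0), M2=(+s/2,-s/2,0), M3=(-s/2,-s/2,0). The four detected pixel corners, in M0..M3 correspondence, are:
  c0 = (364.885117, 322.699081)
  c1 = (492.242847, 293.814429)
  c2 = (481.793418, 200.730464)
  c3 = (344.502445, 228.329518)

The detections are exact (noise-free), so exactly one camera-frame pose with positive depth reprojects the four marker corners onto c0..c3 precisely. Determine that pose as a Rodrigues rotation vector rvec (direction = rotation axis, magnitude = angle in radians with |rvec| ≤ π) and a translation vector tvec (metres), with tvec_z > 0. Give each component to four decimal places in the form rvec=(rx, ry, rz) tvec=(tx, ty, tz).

rvec=(0.4123, -0.2631, -0.2131) tvec=(0.1271, 0.0531, 1.2202)

Intrinsics K: fx=848.3, fy=632.6, cx=333.9, cy=235.3
Marker side s = 0.206 m; corners in marker frame (Z=0):
  M0 = (-0.1030, +0.1030, 0)
  M1 = (+0.1030, +0.1030, 0)
  M2 = (+0.1030, -0.1030, 0)
  M3 = (-0.1030, -0.1030, 0)
Detected image corners:
  c0 = (364.885117, 322.699081) px
  c1 = (492.242847, 293.814429) px
  c2 = (481.793418, 200.730464) px
  c3 = (344.502445, 228.329518) px
Planar DLT: solve 8×8 A·h = b for H (H[2,2]=1):
  H  [+713.21178 +219.41887 +422.29077]
  H  [-92.66423 +544.99318 +262.80865]
  H  [+0.17041 +0.34455 +1.00000]
B = K⁻¹H; ‖b₁‖=0.819551, ‖b₂‖=0.819551; λ = 2/(‖b₁‖+‖b₂‖) = 1.220181, sign → tz>0 ⇒ λ=+1.220181
r₁ = λ·B[:,0] = (+0.94403,-0.25607,+0.20793); r₂ = λ·B[:,1] = (+0.15013,+0.89483,+0.42042)
r₃ = r₁×r₂ = (-0.29371,-0.36567,+0.88319); SVD([r₁ r₂ r₃]) → R = UVᵀ:
  R  [+0.94403 +0.15013 -0.29371]
  R  [-0.25607 +0.89483 -0.36567]
  R  [+0.20793 +0.42042 +0.88319]
t = (+0.12714, +0.05306, +1.22018) m
tr R = 2.722041; θ = arccos((tr R − 1)/2) = 0.533523 rad = 30.569°
axis k = ((R−Rᵀ)₃₂, (R−Rᵀ)₁₃, (R−Rᵀ)₂₁) / (2 sinθ) = (+0.772840, -0.493187, -0.399357)
rvec = θ·k = (+0.412328, -0.263127, -0.213066)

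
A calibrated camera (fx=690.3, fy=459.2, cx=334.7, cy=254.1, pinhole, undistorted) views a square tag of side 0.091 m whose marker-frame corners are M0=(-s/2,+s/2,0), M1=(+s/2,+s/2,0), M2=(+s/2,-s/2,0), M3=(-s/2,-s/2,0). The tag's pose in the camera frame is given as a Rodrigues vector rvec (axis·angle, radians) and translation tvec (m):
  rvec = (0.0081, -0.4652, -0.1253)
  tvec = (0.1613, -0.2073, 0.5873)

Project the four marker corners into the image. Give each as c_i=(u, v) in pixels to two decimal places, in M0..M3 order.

Intrinsics K: fx=690.3, fy=459.2, cx=334.7, cy=254.1
Marker side s = 0.091 m; corners in marker frame (Z=0):
  M0 = (-0.0455, +0.0455, 0)
  M1 = (+0.0455, +0.0455, 0)
  M2 = (+0.0455, -0.0455, 0)
  M3 = (-0.0455, -0.0455, 0)
rvec = (0.0081, -0.4652, -0.1253), |rvec| = θ = 0.48185 rad = 27.608°
Rodrigues: sinθ=0.46342, 1−cosθ=0.11386; R = I + sinθ·[k]× + (1−cosθ)·[k]×²:
    [+0.88617 +0.11866 -0.44790]
    [-0.12236 +0.99227 +0.02080]
    [+0.44691 +0.03638 +0.89384]
t = (0.1613, -0.2073, 0.5873) m
M0: Pc = R·M0+t = (+0.12638, -0.15658, +0.56862); u = 690.3·(+0.12638)/0.56862 + 334.7 = 488.1218, v = 459.2·(-0.15658)/0.56862 + 254.1 = 127.6472
M1: Pc = R·M1+t = (+0.20702, -0.16772, +0.60929); u = 690.3·(+0.20702)/0.60929 + 334.7 = 569.2450, v = 459.2·(-0.16772)/0.60929 + 254.1 = 127.6961
M2: Pc = R·M2+t = (+0.19622, -0.25802, +0.60598); u = 690.3·(+0.19622)/0.60598 + 334.7 = 558.2257, v = 459.2·(-0.25802)/0.60598 + 254.1 = 58.5807
M3: Pc = R·M3+t = (+0.11558, -0.24688, +0.56531); u = 690.3·(+0.11558)/0.56531 + 334.7 = 475.8348, v = 459.2·(-0.24688)/0.56531 + 254.1 = 53.5593

c0=(488.12, 127.65) c1=(569.25, 127.70) c2=(558.23, 58.58) c3=(475.83, 53.56)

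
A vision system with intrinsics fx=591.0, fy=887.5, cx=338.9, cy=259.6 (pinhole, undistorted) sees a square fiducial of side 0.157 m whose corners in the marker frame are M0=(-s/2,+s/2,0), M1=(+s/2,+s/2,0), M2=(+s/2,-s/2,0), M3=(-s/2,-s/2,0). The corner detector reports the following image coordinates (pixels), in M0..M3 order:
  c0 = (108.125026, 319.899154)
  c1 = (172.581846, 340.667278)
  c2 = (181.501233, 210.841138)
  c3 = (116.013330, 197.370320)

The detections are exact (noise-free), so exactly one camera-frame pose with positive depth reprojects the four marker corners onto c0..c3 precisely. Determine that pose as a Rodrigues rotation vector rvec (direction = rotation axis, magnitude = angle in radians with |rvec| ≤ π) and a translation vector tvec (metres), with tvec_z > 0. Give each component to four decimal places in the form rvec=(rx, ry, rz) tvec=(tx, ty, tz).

Intrinsics K: fx=591.0, fy=887.5, cx=338.9, cy=259.6
Marker side s = 0.157 m; corners in marker frame (Z=0):
  M0 = (-0.0785, +0.0785, 0)
  M1 = (+0.0785, +0.0785, 0)
  M2 = (+0.0785, -0.0785, 0)
  M3 = (-0.0785, -0.0785, 0)
Detected image corners:
  c0 = (108.125026, 319.899154) px
  c1 = (172.581846, 340.667278) px
  c2 = (181.501233, 210.841138) px
  c3 = (116.013330, 197.370320) px
Planar DLT: solve 8×8 A·h = b for H (H[2,2]=1):
  H  [+359.54378 -45.83999 +143.58047]
  H  [+8.80763 +817.02417 +267.20223]
  H  [-0.37549 +0.05251 +1.00000]
B = K⁻¹H; ‖b₁‖=0.913123, ‖b₂‖=0.913123; λ = 2/(‖b₁‖+‖b₂‖) = 1.095143, sign → tz>0 ⇒ λ=+1.095143
r₁ = λ·B[:,0] = (+0.90205,+0.13115,-0.41122); r₂ = λ·B[:,1] = (-0.11792,+0.99136,+0.05751)
r₃ = r₁×r₂ = (+0.41521,-0.00338,+0.90972); SVD([r₁ r₂ r₃]) → R = UVᵀ:
  R  [+0.90205 -0.11792 +0.41521]
  R  [+0.13115 +0.99136 -0.00338]
  R  [-0.41122 +0.05751 +0.90972]
t = (-0.36193, +0.00938, +1.09514) m
tr R = 2.803131; θ = arccos((tr R − 1)/2) = 0.447422 rad = 25.635°
axis k = ((R−Rᵀ)₃₂, (R−Rᵀ)₁₃, (R−Rᵀ)₂₁) / (2 sinθ) = (+0.070373, +0.955086, +0.287850)
rvec = θ·k = (+0.031486, +0.427327, +0.128790)

rvec=(0.0315, 0.4273, 0.1288) tvec=(-0.3619, 0.0094, 1.0951)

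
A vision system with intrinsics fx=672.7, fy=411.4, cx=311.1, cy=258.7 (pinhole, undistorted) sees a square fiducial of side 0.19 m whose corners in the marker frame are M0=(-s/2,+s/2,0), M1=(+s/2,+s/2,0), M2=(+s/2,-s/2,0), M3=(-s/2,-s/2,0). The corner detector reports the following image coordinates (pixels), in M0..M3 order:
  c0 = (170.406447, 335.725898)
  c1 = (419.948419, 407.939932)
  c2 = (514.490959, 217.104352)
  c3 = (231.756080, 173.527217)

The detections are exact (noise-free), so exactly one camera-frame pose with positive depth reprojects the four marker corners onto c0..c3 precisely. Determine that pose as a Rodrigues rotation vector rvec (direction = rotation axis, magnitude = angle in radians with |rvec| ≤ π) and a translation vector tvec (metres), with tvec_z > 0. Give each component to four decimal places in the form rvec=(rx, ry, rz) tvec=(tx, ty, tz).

Intrinsics K: fx=672.7, fy=411.4, cx=311.1, cy=258.7
Marker side s = 0.19 m; corners in marker frame (Z=0):
  M0 = (-0.0950, +0.0950, 0)
  M1 = (+0.0950, +0.0950, 0)
  M2 = (+0.0950, -0.0950, 0)
  M3 = (-0.0950, -0.0950, 0)
Detected image corners:
  c0 = (170.406447, 335.725898) px
  c1 = (419.948419, 407.939932) px
  c2 = (514.490959, 217.104352) px
  c3 = (231.756080, 173.527217) px
Planar DLT: solve 8×8 A·h = b for H (H[2,2]=1):
  H  [+1071.70358 -278.26695 +320.44658]
  H  [+30.75394 +1027.18479 +284.00026]
  H  [-0.97545 +0.37073 +1.00000]
B = K⁻¹H; ‖b₁‖=2.367281, ‖b₂‖=2.367281; λ = 2/(‖b₁‖+‖b₂‖) = 0.422426, sign → tz>0 ⇒ λ=+0.422426
r₁ = λ·B[:,0] = (+0.86354,+0.29069,-0.41206); r₂ = λ·B[:,1] = (-0.24716,+0.95623,+0.15661)
r₃ = r₁×r₂ = (+0.43955,-0.03339,+0.89760); SVD([r₁ r₂ r₃]) → R = UVᵀ:
  R  [+0.86354 -0.24716 +0.43955]
  R  [+0.29069 +0.95623 -0.03339]
  R  [-0.41206 +0.15661 +0.89760]
t = (+0.00587, +0.02598, +0.42243) m
tr R = 2.717376; θ = arccos((tr R − 1)/2) = 0.538092 rad = 30.830°
axis k = ((R−Rᵀ)₃₂, (R−Rᵀ)₁₃, (R−Rᵀ)₂₁) / (2 sinθ) = (+0.185366, +0.830836, +0.524739)
rvec = θ·k = (+0.099744, +0.447066, +0.282358)

rvec=(0.0997, 0.4471, 0.2824) tvec=(0.0059, 0.0260, 0.4224)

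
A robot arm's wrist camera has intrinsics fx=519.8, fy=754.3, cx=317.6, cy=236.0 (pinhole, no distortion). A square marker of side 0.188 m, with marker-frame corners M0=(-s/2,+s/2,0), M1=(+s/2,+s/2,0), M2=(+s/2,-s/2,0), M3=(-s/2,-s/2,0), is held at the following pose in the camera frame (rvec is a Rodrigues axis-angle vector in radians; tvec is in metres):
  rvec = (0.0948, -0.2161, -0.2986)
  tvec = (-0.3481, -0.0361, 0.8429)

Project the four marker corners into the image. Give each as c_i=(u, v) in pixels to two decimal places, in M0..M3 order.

Intrinsics K: fx=519.8, fy=754.3, cx=317.6, cy=236.0
Marker side s = 0.188 m; corners in marker frame (Z=0):
  M0 = (-0.0940, +0.0940, 0)
  M1 = (+0.0940, +0.0940, 0)
  M2 = (+0.0940, -0.0940, 0)
  M3 = (-0.0940, -0.0940, 0)
rvec = (0.0948, -0.2161, -0.2986), |rvec| = θ = 0.38059 rad = 21.806°
Rodrigues: sinθ=0.37147, 1−cosθ=0.07155; R = I + sinθ·[k]× + (1−cosθ)·[k]×²:
    [+0.93289 +0.28132 -0.22490]
    [-0.30156 +0.95152 -0.06065]
    [+0.19694 +0.12440 +0.97249]
t = (-0.3481, -0.0361, 0.8429) m
M0: Pc = R·M0+t = (-0.40935, +0.08169, +0.83608); u = 519.8·(-0.40935)/0.83608 + 317.6 = 63.1052, v = 754.3·(+0.08169)/0.83608 + 236.0 = 309.6989
M1: Pc = R·M1+t = (-0.23396, +0.02500, +0.87311); u = 519.8·(-0.23396)/0.87311 + 317.6 = 178.3103, v = 754.3·(+0.02500)/0.87311 + 236.0 = 257.5942
M2: Pc = R·M2+t = (-0.28685, -0.15389, +0.84972); u = 519.8·(-0.28685)/0.84972 + 317.6 = 142.1227, v = 754.3·(-0.15389)/0.84972 + 236.0 = 99.3914
M3: Pc = R·M3+t = (-0.46224, -0.09720, +0.81269); u = 519.8·(-0.46224)/0.81269 + 317.6 = 21.9535, v = 754.3·(-0.09720)/0.81269 + 236.0 = 145.7883

c0=(63.11, 309.70) c1=(178.31, 257.59) c2=(142.12, 99.39) c3=(21.95, 145.79)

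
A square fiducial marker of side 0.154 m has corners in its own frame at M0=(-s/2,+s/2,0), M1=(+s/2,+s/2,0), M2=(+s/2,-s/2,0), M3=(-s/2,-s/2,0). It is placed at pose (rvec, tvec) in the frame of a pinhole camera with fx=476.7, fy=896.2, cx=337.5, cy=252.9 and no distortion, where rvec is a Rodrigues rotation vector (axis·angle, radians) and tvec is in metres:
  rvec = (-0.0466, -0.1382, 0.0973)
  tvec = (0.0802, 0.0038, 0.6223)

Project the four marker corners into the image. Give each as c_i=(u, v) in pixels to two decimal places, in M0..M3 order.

c0=(335.22, 360.03) c1=(450.41, 378.43) c2=(459.75, 161.35) c3=(346.40, 135.84)

Intrinsics K: fx=476.7, fy=896.2, cx=337.5, cy=252.9
Marker side s = 0.154 m; corners in marker frame (Z=0):
  M0 = (-0.0770, +0.0770, 0)
  M1 = (+0.0770, +0.0770, 0)
  M2 = (+0.0770, -0.0770, 0)
  M3 = (-0.0770, -0.0770, 0)
rvec = (-0.0466, -0.1382, 0.0973), |rvec| = θ = 0.17532 rad = 10.045°
Rodrigues: sinθ=0.17443, 1−cosθ=0.01533; R = I + sinθ·[k]× + (1−cosθ)·[k]×²:
    [+0.98575 -0.09359 -0.13975]
    [+0.10001 +0.99420 +0.03966]
    [+0.13523 -0.05307 +0.98939]
t = (0.0802, 0.0038, 0.6223) m
M0: Pc = R·M0+t = (-0.00291, +0.07265, +0.60780); u = 476.7·(-0.00291)/0.60780 + 337.5 = 335.2181, v = 896.2·(+0.07265)/0.60780 + 252.9 = 360.0250
M1: Pc = R·M1+t = (+0.14890, +0.08805, +0.62863); u = 476.7·(+0.14890)/0.62863 + 337.5 = 450.4112, v = 896.2·(+0.08805)/0.62863 + 252.9 = 378.4342
M2: Pc = R·M2+t = (+0.16331, -0.06505, +0.63680); u = 476.7·(+0.16331)/0.63680 + 337.5 = 459.7515, v = 896.2·(-0.06505)/0.63680 + 252.9 = 161.3490
M3: Pc = R·M3+t = (+0.01150, -0.08045, +0.61597); u = 476.7·(+0.01150)/0.61597 + 337.5 = 346.4025, v = 896.2·(-0.08045)/0.61597 + 252.9 = 135.8446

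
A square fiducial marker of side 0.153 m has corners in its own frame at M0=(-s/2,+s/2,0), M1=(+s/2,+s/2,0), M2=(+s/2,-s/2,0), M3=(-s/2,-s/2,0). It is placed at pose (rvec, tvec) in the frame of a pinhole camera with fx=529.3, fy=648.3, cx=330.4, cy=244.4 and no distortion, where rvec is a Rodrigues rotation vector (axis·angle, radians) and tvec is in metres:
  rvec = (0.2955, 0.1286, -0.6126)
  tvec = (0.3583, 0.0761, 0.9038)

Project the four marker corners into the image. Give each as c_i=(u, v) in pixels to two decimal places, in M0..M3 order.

Intrinsics K: fx=529.3, fy=648.3, cx=330.4, cy=244.4
Marker side s = 0.153 m; corners in marker frame (Z=0):
  M0 = (-0.0765, +0.0765, 0)
  M1 = (+0.0765, +0.0765, 0)
  M2 = (+0.0765, -0.0765, 0)
  M3 = (-0.0765, -0.0765, 0)
rvec = (0.2955, 0.1286, -0.6126), |rvec| = θ = 0.69220 rad = 39.660°
Rodrigues: sinθ=0.63823, 1−cosθ=0.23015; R = I + sinθ·[k]× + (1−cosθ)·[k]×²:
    [+0.81179 +0.58309 +0.03162]
    [-0.54658 +0.77779 -0.31030]
    [-0.20553 +0.23462 +0.95011]
t = (0.3583, 0.0761, 0.9038) m
M0: Pc = R·M0+t = (+0.34080, +0.17741, +0.93747); u = 529.3·(+0.34080)/0.93747 + 330.4 = 522.8197, v = 648.3·(+0.17741)/0.93747 + 244.4 = 367.0895
M1: Pc = R·M1+t = (+0.46501, +0.09379, +0.90603); u = 529.3·(+0.46501)/0.90603 + 330.4 = 602.0580, v = 648.3·(+0.09379)/0.90603 + 244.4 = 311.5087
M2: Pc = R·M2+t = (+0.37580, -0.02521, +0.87013); u = 529.3·(+0.37580)/0.87013 + 330.4 = 558.9966, v = 648.3·(-0.02521)/0.87013 + 244.4 = 225.6135
M3: Pc = R·M3+t = (+0.25159, +0.05841, +0.90157); u = 529.3·(+0.25159)/0.90157 + 330.4 = 478.1053, v = 648.3·(+0.05841)/0.90157 + 244.4 = 286.4032

c0=(522.82, 367.09) c1=(602.06, 311.51) c2=(559.00, 225.61) c3=(478.11, 286.40)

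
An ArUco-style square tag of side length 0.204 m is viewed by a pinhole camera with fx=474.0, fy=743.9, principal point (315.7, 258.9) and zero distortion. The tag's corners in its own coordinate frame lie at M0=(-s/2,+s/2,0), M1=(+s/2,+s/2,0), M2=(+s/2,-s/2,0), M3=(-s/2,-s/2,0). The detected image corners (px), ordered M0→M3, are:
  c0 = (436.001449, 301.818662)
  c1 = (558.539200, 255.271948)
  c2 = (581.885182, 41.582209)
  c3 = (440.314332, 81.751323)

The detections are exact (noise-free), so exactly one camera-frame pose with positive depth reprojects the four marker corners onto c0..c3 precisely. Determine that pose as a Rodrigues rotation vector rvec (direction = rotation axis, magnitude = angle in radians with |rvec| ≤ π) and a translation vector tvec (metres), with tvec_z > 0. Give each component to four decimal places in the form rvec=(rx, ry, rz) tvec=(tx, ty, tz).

rvec=(0.4863, -0.2404, -0.1611) tvec=(0.2607, -0.0711, 0.6507)

Intrinsics K: fx=474.0, fy=743.9, cx=315.7, cy=258.9
Marker side s = 0.204 m; corners in marker frame (Z=0):
  M0 = (-0.1020, +0.1020, 0)
  M1 = (+0.1020, +0.1020, 0)
  M2 = (+0.1020, -0.1020, 0)
  M3 = (-0.1020, -0.1020, 0)
Detected image corners:
  c0 = (436.001449, 301.818662) px
  c1 = (558.539200, 255.271948) px
  c2 = (581.885182, 41.582209) px
  c3 = (440.314332, 81.751323) px
Planar DLT: solve 8×8 A·h = b for H (H[2,2]=1):
  H  [+790.78703 +302.43175 +505.62837]
  H  [-164.12832 +1188.04216 +177.61384]
  H  [+0.29150 +0.73705 +1.00000]
B = K⁻¹H; ‖b₁‖=1.536852, ‖b₂‖=1.536852; λ = 2/(‖b₁‖+‖b₂‖) = 0.650681, sign → tz>0 ⇒ λ=+0.650681
r₁ = λ·B[:,0] = (+0.95922,-0.20957,+0.18967); r₂ = λ·B[:,1] = (+0.09574,+0.87226,+0.47959)
r₃ = r₁×r₂ = (-0.26595,-0.44187,+0.85675); SVD([r₁ r₂ r₃]) → R = UVᵀ:
  R  [+0.95922 +0.09574 -0.26595]
  R  [-0.20957 +0.87226 -0.44187]
  R  [+0.18967 +0.47959 +0.85675]
t = (+0.26072, -0.07110, +0.65068) m
tr R = 2.688228; θ = arccos((tr R − 1)/2) = 0.565886 rad = 32.423°
axis k = ((R−Rᵀ)₃₂, (R−Rᵀ)₁₃, (R−Rᵀ)₂₁) / (2 sinθ) = (+0.859302, -0.424892, -0.284722)
rvec = θ·k = (+0.486267, -0.240440, -0.161120)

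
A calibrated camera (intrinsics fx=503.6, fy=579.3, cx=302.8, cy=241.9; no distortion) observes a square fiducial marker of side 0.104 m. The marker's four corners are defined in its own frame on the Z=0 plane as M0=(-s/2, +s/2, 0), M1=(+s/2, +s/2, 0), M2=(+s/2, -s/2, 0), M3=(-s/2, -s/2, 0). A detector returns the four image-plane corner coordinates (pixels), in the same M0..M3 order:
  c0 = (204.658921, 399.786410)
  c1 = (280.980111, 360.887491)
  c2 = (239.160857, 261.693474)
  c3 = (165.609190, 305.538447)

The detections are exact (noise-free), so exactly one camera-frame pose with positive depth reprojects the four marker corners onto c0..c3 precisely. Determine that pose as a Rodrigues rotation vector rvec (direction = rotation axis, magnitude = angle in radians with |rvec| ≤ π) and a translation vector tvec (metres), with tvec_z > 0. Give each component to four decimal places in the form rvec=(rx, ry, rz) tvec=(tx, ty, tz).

Intrinsics K: fx=503.6, fy=579.3, cx=302.8, cy=241.9
Marker side s = 0.104 m; corners in marker frame (Z=0):
  M0 = (-0.0520, +0.0520, 0)
  M1 = (+0.0520, +0.0520, 0)
  M2 = (+0.0520, -0.0520, 0)
  M3 = (-0.0520, -0.0520, 0)
Detected image corners:
  c0 = (204.658921, 399.786410) px
  c1 = (280.980111, 360.887491) px
  c2 = (239.160857, 261.693474) px
  c3 = (165.609190, 305.538447) px
Planar DLT: solve 8×8 A·h = b for H (H[2,2]=1):
  H  [+604.07066 +372.14434 +221.50636]
  H  [-571.52174 +905.07370 +332.35504]
  H  [-0.52300 -0.07317 +1.00000]
B = K⁻¹H; ‖b₁‖=1.776440, ‖b₂‖=1.776440; λ = 2/(‖b₁‖+‖b₂‖) = 0.562924, sign → tz>0 ⇒ λ=+0.562924
r₁ = λ·B[:,0] = (+0.85225,-0.43243,-0.29441); r₂ = λ·B[:,1] = (+0.44075,+0.89669,-0.04119)
r₃ = r₁×r₂ = (+0.28180,-0.09466,+0.95479); SVD([r₁ r₂ r₃]) → R = UVᵀ:
  R  [+0.85225 +0.44075 +0.28180]
  R  [-0.43243 +0.89669 -0.09466]
  R  [-0.29441 -0.04119 +0.95479]
t = (-0.09087, +0.08790, +0.56292) m
tr R = 2.703727; θ = arccos((tr R − 1)/2) = 0.551263 rad = 31.585°
axis k = ((R−Rᵀ)₃₂, (R−Rᵀ)₁₃, (R−Rᵀ)₂₁) / (2 sinθ) = (+0.051046, +0.550069, -0.833557)
rvec = θ·k = (+0.028140, +0.303233, -0.459510)

rvec=(0.0281, 0.3032, -0.4595) tvec=(-0.0909, 0.0879, 0.5629)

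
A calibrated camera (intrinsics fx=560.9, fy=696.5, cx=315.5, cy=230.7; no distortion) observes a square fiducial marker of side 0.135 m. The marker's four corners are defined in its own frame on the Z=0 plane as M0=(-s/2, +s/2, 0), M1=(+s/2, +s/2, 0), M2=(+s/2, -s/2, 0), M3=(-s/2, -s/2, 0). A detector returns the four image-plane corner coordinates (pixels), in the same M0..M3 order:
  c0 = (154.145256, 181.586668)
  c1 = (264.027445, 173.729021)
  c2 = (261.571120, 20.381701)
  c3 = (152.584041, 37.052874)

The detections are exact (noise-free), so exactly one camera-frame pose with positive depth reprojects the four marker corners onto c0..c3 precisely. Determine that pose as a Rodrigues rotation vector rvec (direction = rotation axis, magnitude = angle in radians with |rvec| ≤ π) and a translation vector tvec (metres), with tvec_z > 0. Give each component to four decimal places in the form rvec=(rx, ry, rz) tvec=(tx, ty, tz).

Intrinsics K: fx=560.9, fy=696.5, cx=315.5, cy=230.7
Marker side s = 0.135 m; corners in marker frame (Z=0):
  M0 = (-0.0675, +0.0675, 0)
  M1 = (+0.0675, +0.0675, 0)
  M2 = (+0.0675, -0.0675, 0)
  M3 = (-0.0675, -0.0675, 0)
Detected image corners:
  c0 = (154.145256, 181.586668) px
  c1 = (264.027445, 173.729021) px
  c2 = (261.571120, 20.381701) px
  c3 = (152.584041, 37.052874) px
Planar DLT: solve 8×8 A·h = b for H (H[2,2]=1):
  H  [+718.50732 +3.86414 +206.44351]
  H  [-136.63924 +1096.87453 +103.10707]
  H  [-0.44265 -0.05246 +1.00000]
B = K⁻¹H; ‖b₁‖=1.593495, ‖b₂‖=1.593495; λ = 2/(‖b₁‖+‖b₂‖) = 0.627551, sign → tz>0 ⇒ λ=+0.627551
r₁ = λ·B[:,0] = (+0.96014,-0.03110,-0.27779); r₂ = λ·B[:,1] = (+0.02284,+0.99920,-0.03292)
r₃ = r₁×r₂ = (+0.27859,+0.02527,+0.96008); SVD([r₁ r₂ r₃]) → R = UVᵀ:
  R  [+0.96014 +0.02284 +0.27859]
  R  [-0.03110 +0.99920 +0.02527]
  R  [-0.27779 -0.03292 +0.96008]
t = (-0.12202, -0.11496, +0.62755) m
tr R = 2.919414; θ = arccos((tr R − 1)/2) = 0.284838 rad = 16.320°
axis k = ((R−Rᵀ)₃₂, (R−Rᵀ)₁₃, (R−Rᵀ)₂₁) / (2 sinθ) = (-0.103538, +0.989983, -0.095986)
rvec = θ·k = (-0.029492, +0.281985, -0.027340)

rvec=(-0.0295, 0.2820, -0.0273) tvec=(-0.1220, -0.1150, 0.6276)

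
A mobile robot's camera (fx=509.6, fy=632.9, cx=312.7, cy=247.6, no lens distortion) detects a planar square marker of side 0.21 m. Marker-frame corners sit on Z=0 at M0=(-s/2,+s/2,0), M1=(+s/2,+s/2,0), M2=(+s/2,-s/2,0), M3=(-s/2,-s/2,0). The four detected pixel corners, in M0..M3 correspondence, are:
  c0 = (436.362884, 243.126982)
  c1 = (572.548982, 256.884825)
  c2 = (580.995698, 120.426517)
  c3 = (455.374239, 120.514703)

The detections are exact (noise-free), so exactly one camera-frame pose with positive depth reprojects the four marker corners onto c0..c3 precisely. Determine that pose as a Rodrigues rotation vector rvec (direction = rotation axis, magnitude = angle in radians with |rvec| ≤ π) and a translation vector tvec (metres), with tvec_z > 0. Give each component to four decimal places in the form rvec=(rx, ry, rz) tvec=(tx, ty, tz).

Intrinsics K: fx=509.6, fy=632.9, cx=312.7, cy=247.6
Marker side s = 0.21 m; corners in marker frame (Z=0):
  M0 = (-0.1050, +0.1050, 0)
  M1 = (+0.1050, +0.1050, 0)
  M2 = (+0.1050, -0.1050, 0)
  M3 = (-0.1050, -0.1050, 0)
Detected image corners:
  c0 = (436.362884, 243.126982) px
  c1 = (572.548982, 256.884825) px
  c2 = (580.995698, 120.426517) px
  c3 = (455.374239, 120.514703) px
Planar DLT: solve 8×8 A·h = b for H (H[2,2]=1):
  H  [+373.68329 -289.23061 +508.29396]
  H  [-58.99176 +534.52073 +182.10365]
  H  [-0.48603 -0.43529 +1.00000]
B = K⁻¹H; ‖b₁‖=1.144408, ‖b₂‖=1.144408; λ = 2/(‖b₁‖+‖b₂‖) = 0.873814, sign → tz>0 ⇒ λ=+0.873814
r₁ = λ·B[:,0] = (+0.90136,+0.08470,-0.42470); r₂ = λ·B[:,1] = (-0.26255,+0.88679,-0.38036)
r₃ = r₁×r₂ = (+0.34440,+0.45435,+0.82156); SVD([r₁ r₂ r₃]) → R = UVᵀ:
  R  [+0.90136 -0.26255 +0.34440]
  R  [+0.08470 +0.88679 +0.45435]
  R  [-0.42470 -0.38036 +0.82156]
t = (+0.33539, -0.09043, +0.87381) m
tr R = 2.609707; θ = arccos((tr R − 1)/2) = 0.635367 rad = 36.404°
axis k = ((R−Rᵀ)₃₂, (R−Rᵀ)₁₃, (R−Rᵀ)₂₁) / (2 sinθ) = (-0.703238, +0.647970, +0.292560)
rvec = θ·k = (-0.446814, +0.411699, +0.185883)

rvec=(-0.4468, 0.4117, 0.1859) tvec=(0.3354, -0.0904, 0.8738)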